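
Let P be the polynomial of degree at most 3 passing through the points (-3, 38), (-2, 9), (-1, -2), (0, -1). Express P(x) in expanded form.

P(x) = -x^3 + 3x^2 + 5x - 1

Write P(x) = ax^3 + bx^2 + cx + d. Substituting each data point gives a linear system:
  -27a + 9b - 3c + d = 38
  -8a + 4b - 2c + d = 9
  -a + b - c + d = -2
  d = -1
Solving the system yields a = -1, b = 3, c = 5, d = -1.
So P(x) = -x³ + 3x² + 5x - 1.
Check: P(-3) = 38. ✓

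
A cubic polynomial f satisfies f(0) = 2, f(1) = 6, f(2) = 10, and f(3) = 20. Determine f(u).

Write f(u) = au^3 + bu^2 + cu + d. Substituting each data point gives a linear system:
  d = 2
  a + b + c + d = 6
  8a + 4b + 2c + d = 10
  27a + 9b + 3c + d = 20
Solving the system yields a = 1, b = -3, c = 6, d = 2.
So f(u) = u³ - 3u² + 6u + 2.
Check: f(2) = 10. ✓

f(u) = u^3 - 3u^2 + 6u + 2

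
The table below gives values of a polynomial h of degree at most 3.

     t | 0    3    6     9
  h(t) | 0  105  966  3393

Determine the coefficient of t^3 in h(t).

5

Write h(t) = at^3 + bt^2 + ct + d. Substituting each data point gives a linear system:
  d = 0
  27a + 9b + 3c + d = 105
  216a + 36b + 6c + d = 966
  729a + 81b + 9c + d = 3393
Solving the system yields a = 5, b = -3, c = -1, d = 0.
So h(t) = 5t^3 - 3t^2 - t.
The leading coefficient is 5.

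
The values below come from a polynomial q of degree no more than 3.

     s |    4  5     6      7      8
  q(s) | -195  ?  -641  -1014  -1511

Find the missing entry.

The 4 known points determine the degree-3 polynomial uniquely.
Write q(s) = as^3 + bs^2 + cs + d. Substituting each data point gives a linear system:
  64a + 16b + 4c + d = -195
  216a + 36b + 6c + d = -641
  343a + 49b + 7c + d = -1014
  512a + 64b + 8c + d = -1511
Solving the system yields a = -3, b = 1, c = -5, d = 1.
So q(s) = -3s³ + s² - 5s + 1.
Then q(5) = -374.

-374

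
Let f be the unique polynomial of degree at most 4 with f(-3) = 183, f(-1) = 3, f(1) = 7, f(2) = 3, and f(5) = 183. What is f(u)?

f(u) = u^4 - 4u^3 + u^2 + 6u + 3

Using the Lagrange interpolation formula with nodes -3, -1, 1, 2, 5:
  L_0(u) = (u + 1)(u - 1)(u - 2)(u - 5) / 320
  L_1(u) = (u + 3)(u - 1)(u - 2)(u - 5) / -72
  L_2(u) = (u + 3)(u + 1)(u - 2)(u - 5) / 32
  L_3(u) = (u + 3)(u + 1)(u - 1)(u - 5) / -45
  L_4(u) = (u + 3)(u + 1)(u - 1)(u - 2) / 576
Then f(u) = 183·L_0(u) + 3·L_1(u) + 7·L_2(u) + 3·L_3(u) + 183·L_4(u).
Expanding and collecting terms gives f(u) = u^4 - 4u^3 + u^2 + 6u + 3.
Check: f(1) = 7. ✓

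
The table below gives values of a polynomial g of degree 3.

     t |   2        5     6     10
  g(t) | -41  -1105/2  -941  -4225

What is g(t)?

Using the Lagrange interpolation formula with nodes 2, 5, 6, 10:
  L_0(t) = (t - 5)(t - 6)(t - 10) / -96
  L_1(t) = (t - 2)(t - 6)(t - 10) / 15
  L_2(t) = (t - 2)(t - 5)(t - 10) / -16
  L_3(t) = (t - 2)(t - 5)(t - 6) / 160
Then g(t) = -41·L_0(t) - 1105/2·L_1(t) - 941·L_2(t) - 4225·L_3(t).
Expanding and collecting terms gives g(t) = -4t^3 - (5/2)t^2 + 3t - 5.
Check: g(6) = -941. ✓

g(t) = -4t^3 - (5/2)t^2 + 3t - 5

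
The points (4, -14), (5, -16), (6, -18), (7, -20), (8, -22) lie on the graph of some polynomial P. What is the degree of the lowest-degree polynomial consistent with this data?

1

Forward differences of the values at t = 4, 5, 6, 7, 8:
  P  : -14  -16  -18  -20  -22
  Δ  : -2  -2  -2  -2
  Δ^2: 0  0  0
  Δ^3: 0  0
  Δ^4: 0
The first differences are constant (-2) and nonzero, while all higher differences vanish, so the minimal degree is 1.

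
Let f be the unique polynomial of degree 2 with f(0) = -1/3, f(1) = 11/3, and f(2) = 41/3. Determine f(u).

Write f(u) = au^2 + bu + c. Substituting each data point gives a linear system:
  c = -1/3
  a + b + c = 11/3
  4a + 2b + c = 41/3
Solving the system yields a = 3, b = 1, c = -1/3.
So f(u) = 3u^2 + u - 1/3.
Check: f(2) = 41/3. ✓

f(u) = 3u^2 + u - 1/3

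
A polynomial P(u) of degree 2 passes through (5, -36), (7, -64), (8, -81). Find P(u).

P(u) = -u^2 - 2u - 1

Using the Lagrange interpolation formula with nodes 5, 7, 8:
  L_0(u) = (u - 7)(u - 8) / 6
  L_1(u) = (u - 5)(u - 8) / -2
  L_2(u) = (u - 5)(u - 7) / 3
Then P(u) = -36·L_0(u) - 64·L_1(u) - 81·L_2(u).
Expanding and collecting terms gives P(u) = -u^2 - 2u - 1.
Check: P(8) = -81. ✓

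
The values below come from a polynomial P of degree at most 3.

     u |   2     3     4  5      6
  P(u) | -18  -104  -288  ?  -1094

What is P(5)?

-606

On equispaced nodes a degree-3 polynomial has vanishing fourth forward difference, so
  P(2) - 4·P(3) + 6·P(4) - 4·P(5) + P(6) = 0.
Substituting the known values and solving for P(5):
  -4·P(5) = 2424
  P(5) = -606.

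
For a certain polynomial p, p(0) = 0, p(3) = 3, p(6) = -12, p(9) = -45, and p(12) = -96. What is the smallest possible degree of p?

2

Forward differences of the values at x = 0, 3, 6, 9, 12:
  p  : 0  3  -12  -45  -96
  Δ  : 3  -15  -33  -51
  Δ^2: -18  -18  -18
  Δ^3: 0  0
  Δ^4: 0
The second differences are constant (-18) and nonzero, while all higher differences vanish, so the minimal degree is 2.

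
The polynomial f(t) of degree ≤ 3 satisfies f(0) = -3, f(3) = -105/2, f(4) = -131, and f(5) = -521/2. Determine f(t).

f(t) = -2t^3 - (3/2)t^2 + 6t - 3

Using the Lagrange interpolation formula with nodes 0, 3, 4, 5:
  L_0(t) = (t - 3)(t - 4)(t - 5) / -60
  L_1(t) = t(t - 4)(t - 5) / 6
  L_2(t) = t(t - 3)(t - 5) / -4
  L_3(t) = t(t - 3)(t - 4) / 10
Then f(t) = -3·L_0(t) - 105/2·L_1(t) - 131·L_2(t) - 521/2·L_3(t).
Expanding and collecting terms gives f(t) = -2t^3 - (3/2)t^2 + 6t - 3.
Check: f(4) = -131. ✓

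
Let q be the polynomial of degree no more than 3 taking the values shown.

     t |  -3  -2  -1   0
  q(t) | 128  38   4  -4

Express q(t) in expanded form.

Write q(t) = at^3 + bt^2 + ct + d. Substituting each data point gives a linear system:
  -27a + 9b - 3c + d = 128
  -8a + 4b - 2c + d = 38
  -a + b - c + d = 4
  d = -4
Solving the system yields a = -5, b = -2, c = -5, d = -4.
So q(t) = -5t³ - 2t² - 5t - 4.
Check: q(-2) = 38. ✓

q(t) = -5t^3 - 2t^2 - 5t - 4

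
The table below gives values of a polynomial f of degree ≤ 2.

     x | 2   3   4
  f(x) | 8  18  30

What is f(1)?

Write f(x) = ax^2 + bx + c. Substituting each data point gives a linear system:
  4a + 2b + c = 8
  9a + 3b + c = 18
  16a + 4b + c = 30
Solving the system yields a = 1, b = 5, c = -6.
So f(x) = x^2 + 5x - 6.
Then f(1) = 0.

0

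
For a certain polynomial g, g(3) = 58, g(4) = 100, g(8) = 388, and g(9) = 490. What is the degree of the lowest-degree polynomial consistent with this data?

Divided differences on the nodes 3, 4, 8, 9:
  order 0: 58  100  388  490
  order 1: 42  72  102
  order 2: 6  6
  order 3: 0
The order-2 divided differences are all 6 (nonzero) and every higher order vanishes, so the data lies on a polynomial of degree exactly 2.

2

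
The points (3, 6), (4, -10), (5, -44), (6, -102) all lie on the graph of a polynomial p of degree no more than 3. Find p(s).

p(s) = -s^3 + 3s^2 + 6

Write p(s) = as^3 + bs^2 + cs + d. Substituting each data point gives a linear system:
  27a + 9b + 3c + d = 6
  64a + 16b + 4c + d = -10
  125a + 25b + 5c + d = -44
  216a + 36b + 6c + d = -102
Solving the system yields a = -1, b = 3, c = 0, d = 6.
So p(s) = -s³ + 3s² + 6.
Check: p(3) = 6. ✓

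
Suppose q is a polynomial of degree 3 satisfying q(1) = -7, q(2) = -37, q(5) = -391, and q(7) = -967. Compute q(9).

Write q(n) = an^3 + bn^2 + cn + d. Substituting each data point gives a linear system:
  a + b + c + d = -7
  8a + 4b + 2c + d = -37
  125a + 25b + 5c + d = -391
  343a + 49b + 7c + d = -967
Solving the system yields a = -2, b = -6, c = 2, d = -1.
So q(n) = -2n^3 - 6n^2 + 2n - 1.
Then q(9) = -1927.

-1927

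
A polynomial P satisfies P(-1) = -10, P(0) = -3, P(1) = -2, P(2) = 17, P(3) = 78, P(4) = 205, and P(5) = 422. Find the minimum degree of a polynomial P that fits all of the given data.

3

Forward differences of the values at u = -1, 0, 1, 2, 3, 4, 5:
  P  : -10  -3  -2  17  78  205  422
  Δ  : 7  1  19  61  127  217
  Δ^2: -6  18  42  66  90
  Δ^3: 24  24  24  24
  Δ^4: 0  0  0
  Δ^5: 0  0
  Δ^6: 0
The third differences are constant (24) and nonzero, while all higher differences vanish, so the minimal degree is 3.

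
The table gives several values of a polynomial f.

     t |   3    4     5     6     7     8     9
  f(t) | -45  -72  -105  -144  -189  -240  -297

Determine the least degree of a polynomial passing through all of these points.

2

Forward differences of the values at t = 3, 4, 5, 6, 7, 8, 9:
  f  : -45  -72  -105  -144  -189  -240  -297
  Δ  : -27  -33  -39  -45  -51  -57
  Δ^2: -6  -6  -6  -6  -6
  Δ^3: 0  0  0  0
  Δ^4: 0  0  0
  Δ^5: 0  0
  Δ^6: 0
The second differences are constant (-6) and nonzero, while all higher differences vanish, so the minimal degree is 2.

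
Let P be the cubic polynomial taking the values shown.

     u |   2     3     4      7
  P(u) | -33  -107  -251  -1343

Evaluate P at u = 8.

Write P(u) = au^3 + bu^2 + cu + d. Substituting each data point gives a linear system:
  8a + 4b + 2c + d = -33
  27a + 9b + 3c + d = -107
  64a + 16b + 4c + d = -251
  343a + 49b + 7c + d = -1343
Solving the system yields a = -4, b = 1, c = -3, d = 1.
So P(u) = -4u^3 + u^2 - 3u + 1.
Then P(8) = -2007.

-2007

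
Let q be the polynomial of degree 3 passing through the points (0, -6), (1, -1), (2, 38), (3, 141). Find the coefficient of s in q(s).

Write q(s) = as^3 + bs^2 + cs + d. Substituting each data point gives a linear system:
  d = -6
  a + b + c + d = -1
  8a + 4b + 2c + d = 38
  27a + 9b + 3c + d = 141
Solving the system yields a = 5, b = 2, c = -2, d = -6.
So q(s) = 5s^3 + 2s^2 - 2s - 6.
The coefficient of s is -2.

-2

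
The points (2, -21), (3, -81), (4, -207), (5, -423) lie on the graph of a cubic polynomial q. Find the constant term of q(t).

Write q(t) = at^3 + bt^2 + ct + d. Substituting each data point gives a linear system:
  8a + 4b + 2c + d = -21
  27a + 9b + 3c + d = -81
  64a + 16b + 4c + d = -207
  125a + 25b + 5c + d = -423
Solving the system yields a = -4, b = 3, c = 1, d = -3.
So q(t) = -4t^3 + 3t^2 + t - 3.
The constant term is -3.

-3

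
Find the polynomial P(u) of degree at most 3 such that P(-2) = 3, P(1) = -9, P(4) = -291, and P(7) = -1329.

P(u) = -3u^3 - 6u^2 - u + 1

Write P(u) = au^3 + bu^2 + cu + d. Substituting each data point gives a linear system:
  -8a + 4b - 2c + d = 3
  a + b + c + d = -9
  64a + 16b + 4c + d = -291
  343a + 49b + 7c + d = -1329
Solving the system yields a = -3, b = -6, c = -1, d = 1.
So P(u) = -3u^3 - 6u^2 - u + 1.
Check: P(-2) = 3. ✓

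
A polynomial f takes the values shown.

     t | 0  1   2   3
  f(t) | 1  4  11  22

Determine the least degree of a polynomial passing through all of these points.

2

Forward differences of the values at t = 0, 1, 2, 3:
  f  : 1  4  11  22
  Δ  : 3  7  11
  Δ^2: 4  4
  Δ^3: 0
The second differences are constant (4) and nonzero, while all higher differences vanish, so the minimal degree is 2.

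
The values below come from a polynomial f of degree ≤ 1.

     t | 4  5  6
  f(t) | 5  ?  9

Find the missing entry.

7

On equispaced nodes a degree-1 polynomial has vanishing second forward difference, so
  f(4) - 2·f(5) + f(6) = 0.
Substituting the known values and solving for f(5):
  -2·f(5) = -14
  f(5) = 7.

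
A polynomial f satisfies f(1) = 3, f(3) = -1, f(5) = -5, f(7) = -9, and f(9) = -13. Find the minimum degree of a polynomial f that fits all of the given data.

Forward differences of the values at t = 1, 3, 5, 7, 9:
  f  : 3  -1  -5  -9  -13
  Δ  : -4  -4  -4  -4
  Δ^2: 0  0  0
  Δ^3: 0  0
  Δ^4: 0
The first differences are constant (-4) and nonzero, while all higher differences vanish, so the minimal degree is 1.

1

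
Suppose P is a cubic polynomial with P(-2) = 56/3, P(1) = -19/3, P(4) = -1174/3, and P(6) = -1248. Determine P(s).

Write P(s) = as^3 + bs^2 + cs + d. Substituting each data point gives a linear system:
  -8a + 4b - 2c + d = 56/3
  a + b + c + d = -19/3
  64a + 16b + 4c + d = -1174/3
  216a + 36b + 6c + d = -1248
Solving the system yields a = -5, b = -5, c = 5/3, d = 2.
So P(s) = -5s^3 - 5s^2 + (5/3)s + 2.
Check: P(1) = -19/3. ✓

P(s) = -5s^3 - 5s^2 + (5/3)s + 2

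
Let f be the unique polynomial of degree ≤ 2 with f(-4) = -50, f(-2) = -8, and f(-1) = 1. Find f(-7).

Write f(t) = at^2 + bt + c. Substituting each data point gives a linear system:
  16a - 4b + c = -50
  4a - 2b + c = -8
  a - b + c = 1
Solving the system yields a = -4, b = -3, c = 2.
So f(t) = -4t² - 3t + 2.
Then f(-7) = -173.

-173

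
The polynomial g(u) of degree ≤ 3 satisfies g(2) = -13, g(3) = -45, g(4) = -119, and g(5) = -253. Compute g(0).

Forward differences of the values at u = 2, 3, 4, 5:
  g  : -13  -45  -119  -253
  Δ  : -32  -74  -134
  Δ^2: -42  -60
  Δ^3: -18
The third differences are constant, confirming degree 3.
Interpolating (Newton forward form) and evaluating at u = 0 gives g(0) = -3.

-3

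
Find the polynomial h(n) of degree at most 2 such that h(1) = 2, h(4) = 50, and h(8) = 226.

h(n) = 4n^2 - 4n + 2

Using the Lagrange interpolation formula with nodes 1, 4, 8:
  L_0(n) = (n - 4)(n - 8) / 21
  L_1(n) = (n - 1)(n - 8) / -12
  L_2(n) = (n - 1)(n - 4) / 28
Then h(n) = 2·L_0(n) + 50·L_1(n) + 226·L_2(n).
Expanding and collecting terms gives h(n) = 4n² - 4n + 2.
Check: h(1) = 2. ✓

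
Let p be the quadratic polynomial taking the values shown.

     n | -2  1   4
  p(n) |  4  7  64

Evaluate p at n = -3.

15

Forward differences of the values at n = -2, 1, 4:
  p  : 4  7  64
  Δ  : 3  57
  Δ^2: 54
The second differences are constant, confirming degree 2.
Interpolating (Newton forward form) and evaluating at n = -3 gives p(-3) = 15.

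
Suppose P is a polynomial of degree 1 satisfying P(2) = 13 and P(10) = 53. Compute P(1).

Write P(x) = ax + b. Substituting each data point gives a linear system:
  2a + b = 13
  10a + b = 53
Solving the system yields a = 5, b = 3.
So P(x) = 5x + 3.
Then P(1) = 8.

8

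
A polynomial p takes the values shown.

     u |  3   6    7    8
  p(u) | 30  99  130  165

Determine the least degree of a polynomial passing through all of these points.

2

Divided differences on the nodes 3, 6, 7, 8:
  order 0: 30  99  130  165
  order 1: 23  31  35
  order 2: 2  2
  order 3: 0
The order-2 divided differences are all 2 (nonzero) and every higher order vanishes, so the data lies on a polynomial of degree exactly 2.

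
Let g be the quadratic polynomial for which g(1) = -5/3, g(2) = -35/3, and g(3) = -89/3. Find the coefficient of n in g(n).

2

Write g(n) = an^2 + bn + c. Substituting each data point gives a linear system:
  a + b + c = -5/3
  4a + 2b + c = -35/3
  9a + 3b + c = -89/3
Solving the system yields a = -4, b = 2, c = 1/3.
So g(n) = -4n² + 2n + 1/3.
The coefficient of n is 2.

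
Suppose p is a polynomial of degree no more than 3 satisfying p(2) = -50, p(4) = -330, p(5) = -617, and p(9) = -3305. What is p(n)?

Write p(n) = an^3 + bn^2 + cn + d. Substituting each data point gives a linear system:
  8a + 4b + 2c + d = -50
  64a + 16b + 4c + d = -330
  125a + 25b + 5c + d = -617
  729a + 81b + 9c + d = -3305
Solving the system yields a = -4, b = -5, c = 2, d = -2.
So p(n) = -4n^3 - 5n^2 + 2n - 2.
Check: p(2) = -50. ✓

p(n) = -4n^3 - 5n^2 + 2n - 2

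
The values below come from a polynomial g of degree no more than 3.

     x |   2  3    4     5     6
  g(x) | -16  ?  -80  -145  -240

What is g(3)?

The 4 known points determine the degree-3 polynomial uniquely.
Write g(x) = ax^3 + bx^2 + cx + d. Substituting each data point gives a linear system:
  8a + 4b + 2c + d = -16
  64a + 16b + 4c + d = -80
  125a + 25b + 5c + d = -145
  216a + 36b + 6c + d = -240
Solving the system yields a = -1, b = 0, c = -4, d = 0.
So g(x) = -x^3 - 4x.
Then g(3) = -39.

-39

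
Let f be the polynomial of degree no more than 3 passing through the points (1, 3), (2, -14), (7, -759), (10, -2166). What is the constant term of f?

Write f(n) = an^3 + bn^2 + cn + d. Substituting each data point gives a linear system:
  a + b + c + d = 3
  8a + 4b + 2c + d = -14
  343a + 49b + 7c + d = -759
  1000a + 100b + 10c + d = -2166
Solving the system yields a = -2, b = -2, c = 3, d = 4.
So f(n) = -2n^3 - 2n^2 + 3n + 4.
The constant term is 4.

4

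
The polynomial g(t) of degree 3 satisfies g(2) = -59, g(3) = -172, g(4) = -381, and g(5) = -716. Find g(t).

g(t) = -5t^3 - 3t^2 - 3t - 1

Using the Lagrange interpolation formula with nodes 2, 3, 4, 5:
  L_0(t) = (t - 3)(t - 4)(t - 5) / -6
  L_1(t) = (t - 2)(t - 4)(t - 5) / 2
  L_2(t) = (t - 2)(t - 3)(t - 5) / -2
  L_3(t) = (t - 2)(t - 3)(t - 4) / 6
Then g(t) = -59·L_0(t) - 172·L_1(t) - 381·L_2(t) - 716·L_3(t).
Expanding and collecting terms gives g(t) = -5t³ - 3t² - 3t - 1.
Check: g(5) = -716. ✓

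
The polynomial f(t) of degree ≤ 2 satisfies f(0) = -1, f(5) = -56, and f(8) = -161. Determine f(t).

f(t) = -3t^2 + 4t - 1

Write f(t) = at^2 + bt + c. Substituting each data point gives a linear system:
  c = -1
  25a + 5b + c = -56
  64a + 8b + c = -161
Solving the system yields a = -3, b = 4, c = -1.
So f(t) = -3t^2 + 4t - 1.
Check: f(8) = -161. ✓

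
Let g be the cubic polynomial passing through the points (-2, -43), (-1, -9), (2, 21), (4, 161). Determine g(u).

g(u) = 3u^3 - 3u^2 + 4u + 1

Write g(u) = au^3 + bu^2 + cu + d. Substituting each data point gives a linear system:
  -8a + 4b - 2c + d = -43
  -a + b - c + d = -9
  8a + 4b + 2c + d = 21
  64a + 16b + 4c + d = 161
Solving the system yields a = 3, b = -3, c = 4, d = 1.
So g(u) = 3u^3 - 3u^2 + 4u + 1.
Check: g(4) = 161. ✓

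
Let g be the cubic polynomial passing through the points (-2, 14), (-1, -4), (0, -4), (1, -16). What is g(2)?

-70

Write g(n) = an^3 + bn^2 + cn + d. Substituting each data point gives a linear system:
  -8a + 4b - 2c + d = 14
  -a + b - c + d = -4
  d = -4
  a + b + c + d = -16
Solving the system yields a = -5, b = -6, c = -1, d = -4.
So g(n) = -5n^3 - 6n^2 - n - 4.
Then g(2) = -70.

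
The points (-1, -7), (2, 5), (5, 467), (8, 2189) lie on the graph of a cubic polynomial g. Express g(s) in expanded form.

Write g(s) = as^3 + bs^2 + cs + d. Substituting each data point gives a linear system:
  -a + b - c + d = -7
  8a + 4b + 2c + d = 5
  125a + 25b + 5c + d = 467
  512a + 64b + 8c + d = 2189
Solving the system yields a = 5, b = -5, c = -6, d = -3.
So g(s) = 5s^3 - 5s^2 - 6s - 3.
Check: g(8) = 2189. ✓

g(s) = 5s^3 - 5s^2 - 6s - 3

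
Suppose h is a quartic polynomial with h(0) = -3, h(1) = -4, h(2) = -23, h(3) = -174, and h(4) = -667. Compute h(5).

-1808

Write h(s) = as^4 + bs^3 + cs^2 + ds + e. Substituting each data point gives a linear system:
  e = -3
  a + b + c + d + e = -4
  16a + 8b + 4c + 2d + e = -23
  81a + 27b + 9c + 3d + e = -174
  256a + 64b + 16c + 4d + e = -667
Solving the system yields a = -4, b = 5, c = 4, d = -6, e = -3.
So h(s) = -4s⁴ + 5s³ + 4s² - 6s - 3.
Then h(5) = -1808.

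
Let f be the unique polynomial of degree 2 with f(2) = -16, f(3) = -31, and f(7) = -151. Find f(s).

Write f(s) = as^2 + bs + c. Substituting each data point gives a linear system:
  4a + 2b + c = -16
  9a + 3b + c = -31
  49a + 7b + c = -151
Solving the system yields a = -3, b = 0, c = -4.
So f(s) = -3s^2 - 4.
Check: f(2) = -16. ✓

f(s) = -3s^2 - 4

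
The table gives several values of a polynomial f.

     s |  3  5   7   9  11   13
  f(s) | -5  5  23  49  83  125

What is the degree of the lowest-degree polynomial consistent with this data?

Forward differences of the values at s = 3, 5, 7, 9, 11, 13:
  f  : -5  5  23  49  83  125
  Δ  : 10  18  26  34  42
  Δ^2: 8  8  8  8
  Δ^3: 0  0  0
  Δ^4: 0  0
  Δ^5: 0
The second differences are constant (8) and nonzero, while all higher differences vanish, so the minimal degree is 2.

2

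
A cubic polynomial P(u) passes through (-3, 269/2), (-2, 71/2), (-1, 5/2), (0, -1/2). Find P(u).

P(u) = -6u^3 - 3u^2 - 1/2

Using the Lagrange interpolation formula with nodes -3, -2, -1, 0:
  L_0(u) = (u + 2)(u + 1)u / -6
  L_1(u) = (u + 3)(u + 1)u / 2
  L_2(u) = (u + 3)(u + 2)u / -2
  L_3(u) = (u + 3)(u + 2)(u + 1) / 6
Then P(u) = 269/2·L_0(u) + 71/2·L_1(u) + 5/2·L_2(u) - 1/2·L_3(u).
Expanding and collecting terms gives P(u) = -6u^3 - 3u^2 - 1/2.
Check: P(0) = -1/2. ✓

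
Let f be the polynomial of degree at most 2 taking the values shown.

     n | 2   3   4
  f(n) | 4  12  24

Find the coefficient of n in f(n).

-2

Write f(n) = an^2 + bn + c. Substituting each data point gives a linear system:
  4a + 2b + c = 4
  9a + 3b + c = 12
  16a + 4b + c = 24
Solving the system yields a = 2, b = -2, c = 0.
So f(n) = 2n^2 - 2n.
The coefficient of n is -2.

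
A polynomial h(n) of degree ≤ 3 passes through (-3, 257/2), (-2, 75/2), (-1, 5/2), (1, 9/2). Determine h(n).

Write h(n) = an^3 + bn^2 + cn + d. Substituting each data point gives a linear system:
  -27a + 9b - 3c + d = 257/2
  -8a + 4b - 2c + d = 75/2
  -a + b - c + d = 5/2
  a + b + c + d = 9/2
Solving the system yields a = -4, b = 4, c = 5, d = -1/2.
So h(n) = -4n^3 + 4n^2 + 5n - 1/2.
Check: h(-1) = 5/2. ✓

h(n) = -4n^3 + 4n^2 + 5n - 1/2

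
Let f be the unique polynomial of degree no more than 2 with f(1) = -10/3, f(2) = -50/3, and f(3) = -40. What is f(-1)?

-20/3

Forward differences of the values at u = 1, 2, 3:
  f  : -10/3  -50/3  -40
  Δ  : -40/3  -70/3
  Δ^2: -10
The second differences are constant, confirming degree 2.
Interpolating (Newton forward form) and evaluating at u = -1 gives f(-1) = -20/3.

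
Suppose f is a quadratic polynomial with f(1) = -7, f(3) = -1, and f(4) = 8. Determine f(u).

f(u) = 2u^2 - 5u - 4

Using the Lagrange interpolation formula with nodes 1, 3, 4:
  L_0(u) = (u - 3)(u - 4) / 6
  L_1(u) = (u - 1)(u - 4) / -2
  L_2(u) = (u - 1)(u - 3) / 3
Then f(u) = -7·L_0(u) - 1·L_1(u) + 8·L_2(u).
Expanding and collecting terms gives f(u) = 2u^2 - 5u - 4.
Check: f(1) = -7. ✓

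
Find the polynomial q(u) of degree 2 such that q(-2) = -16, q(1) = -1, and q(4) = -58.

q(u) = -4u^2 + u + 2

Using the Lagrange interpolation formula with nodes -2, 1, 4:
  L_0(u) = (u - 1)(u - 4) / 18
  L_1(u) = (u + 2)(u - 4) / -9
  L_2(u) = (u + 2)(u - 1) / 18
Then q(u) = -16·L_0(u) - 1·L_1(u) - 58·L_2(u).
Expanding and collecting terms gives q(u) = -4u^2 + u + 2.
Check: q(-2) = -16. ✓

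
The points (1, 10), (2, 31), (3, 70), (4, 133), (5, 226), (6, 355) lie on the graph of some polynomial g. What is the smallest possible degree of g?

Forward differences of the values at n = 1, 2, 3, 4, 5, 6:
  g  : 10  31  70  133  226  355
  Δ  : 21  39  63  93  129
  Δ^2: 18  24  30  36
  Δ^3: 6  6  6
  Δ^4: 0  0
  Δ^5: 0
The third differences are constant (6) and nonzero, while all higher differences vanish, so the minimal degree is 3.

3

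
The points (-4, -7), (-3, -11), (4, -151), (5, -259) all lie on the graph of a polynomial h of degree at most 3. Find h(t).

Write h(t) = at^3 + bt^2 + ct + d. Substituting each data point gives a linear system:
  -64a + 16b - 4c + d = -7
  -27a + 9b - 3c + d = -11
  64a + 16b + 4c + d = -151
  125a + 25b + 5c + d = -259
Solving the system yields a = -1, b = -5, c = -2, d = 1.
So h(t) = -t³ - 5t² - 2t + 1.
Check: h(-4) = -7. ✓

h(t) = -t^3 - 5t^2 - 2t + 1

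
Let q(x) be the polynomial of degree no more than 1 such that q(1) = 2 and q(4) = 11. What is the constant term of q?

Write q(x) = ax + b. Substituting each data point gives a linear system:
  a + b = 2
  4a + b = 11
Solving the system yields a = 3, b = -1.
So q(x) = 3x - 1.
The constant term is -1.

-1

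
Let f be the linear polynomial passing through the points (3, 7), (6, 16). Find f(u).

Write f(u) = au + b. Substituting each data point gives a linear system:
  3a + b = 7
  6a + b = 16
Solving the system yields a = 3, b = -2.
So f(u) = 3u - 2.
Check: f(6) = 16. ✓

f(u) = 3u - 2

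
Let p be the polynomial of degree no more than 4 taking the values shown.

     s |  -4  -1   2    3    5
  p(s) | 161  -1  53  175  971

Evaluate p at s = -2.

5

Using the Lagrange interpolation formula with nodes -4, -1, 2, 3, 5:
  L_0(s) = (s + 1)(s - 2)(s - 3)(s - 5) / 1134
  L_1(s) = (s + 4)(s - 2)(s - 3)(s - 5) / -216
  L_2(s) = (s + 4)(s + 1)(s - 3)(s - 5) / 54
  L_3(s) = (s + 4)(s + 1)(s - 2)(s - 5) / -56
  L_4(s) = (s + 4)(s + 1)(s - 2)(s - 3) / 324
Then p(s) = 161·L_0(s) - 1·L_1(s) + 53·L_2(s) + 175·L_3(s) + 971·L_4(s).
Expanding and collecting terms gives p(s) = s^4 + 2s^3 + 3s^2 + 4s + 1.
Evaluating at s = -2: p(-2) = 5.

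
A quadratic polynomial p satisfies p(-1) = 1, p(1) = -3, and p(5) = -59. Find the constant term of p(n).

Write p(n) = an^2 + bn + c. Substituting each data point gives a linear system:
  a - b + c = 1
  a + b + c = -3
  25a + 5b + c = -59
Solving the system yields a = -2, b = -2, c = 1.
So p(n) = -2n² - 2n + 1.
The constant term is 1.

1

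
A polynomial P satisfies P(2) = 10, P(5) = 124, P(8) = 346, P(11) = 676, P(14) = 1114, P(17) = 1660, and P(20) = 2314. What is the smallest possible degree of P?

Forward differences of the values at x = 2, 5, 8, 11, 14, 17, 20:
  P  : 10  124  346  676  1114  1660  2314
  Δ  : 114  222  330  438  546  654
  Δ^2: 108  108  108  108  108
  Δ^3: 0  0  0  0
  Δ^4: 0  0  0
  Δ^5: 0  0
  Δ^6: 0
The second differences are constant (108) and nonzero, while all higher differences vanish, so the minimal degree is 2.

2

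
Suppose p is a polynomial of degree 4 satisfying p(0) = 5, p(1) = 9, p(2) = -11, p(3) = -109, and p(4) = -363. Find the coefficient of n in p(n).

Write p(n) = an^4 + bn^3 + cn^2 + dn + e. Substituting each data point gives a linear system:
  e = 5
  a + b + c + d + e = 9
  16a + 8b + 4c + 2d + e = -11
  81a + 27b + 9c + 3d + e = -109
  256a + 64b + 16c + 4d + e = -363
Solving the system yields a = -1, b = -3, c = 4, d = 4, e = 5.
So p(n) = -n^4 - 3n^3 + 4n^2 + 4n + 5.
The coefficient of n is 4.

4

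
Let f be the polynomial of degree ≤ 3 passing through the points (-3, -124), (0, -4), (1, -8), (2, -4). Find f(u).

f(u) = 3u^3 - 5u^2 - 2u - 4

Write f(u) = au^3 + bu^2 + cu + d. Substituting each data point gives a linear system:
  -27a + 9b - 3c + d = -124
  d = -4
  a + b + c + d = -8
  8a + 4b + 2c + d = -4
Solving the system yields a = 3, b = -5, c = -2, d = -4.
So f(u) = 3u³ - 5u² - 2u - 4.
Check: f(-3) = -124. ✓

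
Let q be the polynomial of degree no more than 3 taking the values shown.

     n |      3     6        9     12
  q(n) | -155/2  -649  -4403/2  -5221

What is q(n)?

q(n) = -3n^3 - (1/2)n^2 + 3n - 1

Write q(n) = an^3 + bn^2 + cn + d. Substituting each data point gives a linear system:
  27a + 9b + 3c + d = -155/2
  216a + 36b + 6c + d = -649
  729a + 81b + 9c + d = -4403/2
  1728a + 144b + 12c + d = -5221
Solving the system yields a = -3, b = -1/2, c = 3, d = -1.
So q(n) = -3n³ - (1/2)n² + 3n - 1.
Check: q(9) = -4403/2. ✓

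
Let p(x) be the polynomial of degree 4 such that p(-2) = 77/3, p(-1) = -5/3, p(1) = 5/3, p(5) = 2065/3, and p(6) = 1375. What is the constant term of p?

-5

Write p(x) = ax^4 + bx^3 + cx^2 + dx + e. Substituting each data point gives a linear system:
  16a - 8b + 4c - 2d + e = 77/3
  a - b + c - d + e = -5/3
  a + b + c + d + e = 5/3
  625a + 125b + 25c + 5d + e = 2065/3
  1296a + 216b + 36c + 6d + e = 1375
Solving the system yields a = 1, b = -1/3, c = 4, d = 2, e = -5.
So p(x) = x^4 - (1/3)x^3 + 4x^2 + 2x - 5.
The constant term is -5.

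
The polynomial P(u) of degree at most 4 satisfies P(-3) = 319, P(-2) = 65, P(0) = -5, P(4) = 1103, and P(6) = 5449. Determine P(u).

P(u) = 4u^4 + u^3 + 2u^2 - 3u - 5

Write P(u) = au^4 + bu^3 + cu^2 + du + e. Substituting each data point gives a linear system:
  81a - 27b + 9c - 3d + e = 319
  16a - 8b + 4c - 2d + e = 65
  e = -5
  256a + 64b + 16c + 4d + e = 1103
  1296a + 216b + 36c + 6d + e = 5449
Solving the system yields a = 4, b = 1, c = 2, d = -3, e = -5.
So P(u) = 4u^4 + u^3 + 2u^2 - 3u - 5.
Check: P(0) = -5. ✓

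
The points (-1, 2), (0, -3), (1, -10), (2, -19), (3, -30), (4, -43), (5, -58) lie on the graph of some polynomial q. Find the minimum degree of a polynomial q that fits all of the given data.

2

Forward differences of the values at x = -1, 0, 1, 2, 3, 4, 5:
  q  : 2  -3  -10  -19  -30  -43  -58
  Δ  : -5  -7  -9  -11  -13  -15
  Δ^2: -2  -2  -2  -2  -2
  Δ^3: 0  0  0  0
  Δ^4: 0  0  0
  Δ^5: 0  0
  Δ^6: 0
The second differences are constant (-2) and nonzero, while all higher differences vanish, so the minimal degree is 2.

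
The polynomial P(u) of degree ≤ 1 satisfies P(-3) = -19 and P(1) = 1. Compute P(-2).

Using the Lagrange interpolation formula with nodes -3, 1:
  L_0(u) = (u - 1) / -4
  L_1(u) = (u + 3) / 4
Then P(u) = -19·L_0(u) + 1·L_1(u).
Expanding and collecting terms gives P(u) = 5u - 4.
Evaluating at u = -2: P(-2) = -14.

-14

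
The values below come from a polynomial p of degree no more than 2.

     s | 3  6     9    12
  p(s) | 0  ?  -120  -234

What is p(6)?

-42

The 3 known points determine the degree-2 polynomial uniquely.
Write p(s) = as^2 + bs + c. Substituting each data point gives a linear system:
  9a + 3b + c = 0
  81a + 9b + c = -120
  144a + 12b + c = -234
Solving the system yields a = -2, b = 4, c = 6.
So p(s) = -2s² + 4s + 6.
Then p(6) = -42.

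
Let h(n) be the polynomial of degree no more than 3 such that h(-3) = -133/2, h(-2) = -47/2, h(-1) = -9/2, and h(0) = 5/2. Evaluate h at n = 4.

301/2

Forward differences of the values at n = -3, -2, -1, 0:
  h  : -133/2  -47/2  -9/2  5/2
  Δ  : 43  19  7
  Δ^2: -24  -12
  Δ^3: 12
The third differences are constant, confirming degree 3.
Interpolating (Newton forward form) and evaluating at n = 4 gives h(4) = 301/2.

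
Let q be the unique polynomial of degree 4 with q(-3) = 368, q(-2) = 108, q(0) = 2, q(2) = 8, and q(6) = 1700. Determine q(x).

Write q(x) = ax^4 + bx^3 + cx^2 + dx + e. Substituting each data point gives a linear system:
  81a - 27b + 9c - 3d + e = 368
  16a - 8b + 4c - 2d + e = 108
  e = 2
  16a + 8b + 4c + 2d + e = 8
  1296a + 216b + 36c + 6d + e = 1700
Solving the system yields a = 2, b = -5, c = 6, d = -5, e = 2.
So q(x) = 2x^4 - 5x^3 + 6x^2 - 5x + 2.
Check: q(0) = 2. ✓

q(x) = 2x^4 - 5x^3 + 6x^2 - 5x + 2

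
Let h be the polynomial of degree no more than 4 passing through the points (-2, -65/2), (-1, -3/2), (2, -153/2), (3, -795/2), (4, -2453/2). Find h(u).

Using the Lagrange interpolation formula with nodes -2, -1, 2, 3, 4:
  L_0(u) = (u + 1)(u - 2)(u - 3)(u - 4) / 120
  L_1(u) = (u + 2)(u - 2)(u - 3)(u - 4) / -60
  L_2(u) = (u + 2)(u + 1)(u - 3)(u - 4) / 24
  L_3(u) = (u + 2)(u + 1)(u - 2)(u - 4) / -20
  L_4(u) = (u + 2)(u + 1)(u - 2)(u - 3) / 60
Then h(u) = -65/2·L_0(u) - 3/2·L_1(u) - 153/2·L_2(u) - 795/2·L_3(u) - 2453/2·L_4(u).
Expanding and collecting terms gives h(u) = -4u^4 - 4u^3 + 2u^2 + 5u + 3/2.
Check: h(-1) = -3/2. ✓

h(u) = -4u^4 - 4u^3 + 2u^2 + 5u + 3/2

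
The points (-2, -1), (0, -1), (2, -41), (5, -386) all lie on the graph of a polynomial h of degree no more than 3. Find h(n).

h(n) = -2n^3 - 5n^2 - 2n - 1

Write h(n) = an^3 + bn^2 + cn + d. Substituting each data point gives a linear system:
  -8a + 4b - 2c + d = -1
  d = -1
  8a + 4b + 2c + d = -41
  125a + 25b + 5c + d = -386
Solving the system yields a = -2, b = -5, c = -2, d = -1.
So h(n) = -2n³ - 5n² - 2n - 1.
Check: h(0) = -1. ✓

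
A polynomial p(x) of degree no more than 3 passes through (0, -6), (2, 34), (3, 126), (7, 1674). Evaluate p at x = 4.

306

Write p(x) = ax^3 + bx^2 + cx + d. Substituting each data point gives a linear system:
  d = -6
  8a + 4b + 2c + d = 34
  27a + 9b + 3c + d = 126
  343a + 49b + 7c + d = 1674
Solving the system yields a = 5, b = -1, c = 2, d = -6.
So p(x) = 5x³ - x² + 2x - 6.
Then p(4) = 306.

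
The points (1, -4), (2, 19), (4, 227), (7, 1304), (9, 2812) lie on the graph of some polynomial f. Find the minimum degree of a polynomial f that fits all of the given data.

3

Divided differences on the nodes 1, 2, 4, 7, 9:
  order 0: -4  19  227  1304  2812
  order 1: 23  104  359  754
  order 2: 27  51  79
  order 3: 4  4
  order 4: 0
The order-3 divided differences are all 4 (nonzero) and every higher order vanishes, so the data lies on a polynomial of degree exactly 3.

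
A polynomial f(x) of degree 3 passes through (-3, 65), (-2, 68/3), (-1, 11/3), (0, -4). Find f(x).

Write f(x) = ax^3 + bx^2 + cx + d. Substituting each data point gives a linear system:
  -27a + 9b - 3c + d = 65
  -8a + 4b - 2c + d = 68/3
  -a + b - c + d = 11/3
  d = -4
Solving the system yields a = -2, b = -1/3, c = -6, d = -4.
So f(x) = -2x³ - (1/3)x² - 6x - 4.
Check: f(-3) = 65. ✓

f(x) = -2x^3 - (1/3)x^2 - 6x - 4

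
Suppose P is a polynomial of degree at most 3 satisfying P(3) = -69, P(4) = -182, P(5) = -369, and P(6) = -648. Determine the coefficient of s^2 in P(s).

Write P(s) = as^3 + bs^2 + cs + d. Substituting each data point gives a linear system:
  27a + 9b + 3c + d = -69
  64a + 16b + 4c + d = -182
  125a + 25b + 5c + d = -369
  216a + 36b + 6c + d = -648
Solving the system yields a = -3, b = -1, c = 5, d = 6.
So P(s) = -3s^3 - s^2 + 5s + 6.
The coefficient of s^2 is -1.

-1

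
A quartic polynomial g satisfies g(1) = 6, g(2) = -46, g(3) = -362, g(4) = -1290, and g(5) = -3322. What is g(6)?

-7094

Forward differences of the values at s = 1, 2, 3, 4, 5:
  g  : 6  -46  -362  -1290  -3322
  Δ  : -52  -316  -928  -2032
  Δ^2: -264  -612  -1104
  Δ^3: -348  -492
  Δ^4: -144
The fourth differences are constant, confirming degree 4.
Interpolating (Newton forward form) and evaluating at s = 6 gives g(6) = -7094.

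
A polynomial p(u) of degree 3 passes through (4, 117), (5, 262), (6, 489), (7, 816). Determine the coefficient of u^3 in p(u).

3

Write p(u) = au^3 + bu^2 + cu + d. Substituting each data point gives a linear system:
  64a + 16b + 4c + d = 117
  125a + 25b + 5c + d = 262
  216a + 36b + 6c + d = 489
  343a + 49b + 7c + d = 816
Solving the system yields a = 3, b = -4, c = -2, d = -3.
So p(u) = 3u³ - 4u² - 2u - 3.
The leading coefficient is 3.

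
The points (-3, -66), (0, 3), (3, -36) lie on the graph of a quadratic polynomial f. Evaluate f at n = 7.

-256

Using the Lagrange interpolation formula with nodes -3, 0, 3:
  L_0(n) = n(n - 3) / 18
  L_1(n) = (n + 3)(n - 3) / -9
  L_2(n) = (n + 3)n / 18
Then f(n) = -66·L_0(n) + 3·L_1(n) - 36·L_2(n).
Expanding and collecting terms gives f(n) = -6n² + 5n + 3.
Evaluating at n = 7: f(7) = -256.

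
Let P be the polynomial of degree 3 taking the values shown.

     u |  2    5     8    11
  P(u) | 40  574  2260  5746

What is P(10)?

4344

Write P(u) = au^3 + bu^2 + cu + d. Substituting each data point gives a linear system:
  8a + 4b + 2c + d = 40
  125a + 25b + 5c + d = 574
  512a + 64b + 8c + d = 2260
  1331a + 121b + 11c + d = 5746
Solving the system yields a = 4, b = 4, c = -6, d = 4.
So P(u) = 4u³ + 4u² - 6u + 4.
Then P(10) = 4344.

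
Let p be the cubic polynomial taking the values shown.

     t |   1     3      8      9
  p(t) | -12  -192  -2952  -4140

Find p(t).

Write p(t) = at^3 + bt^2 + ct + d. Substituting each data point gives a linear system:
  a + b + c + d = -12
  27a + 9b + 3c + d = -192
  512a + 64b + 8c + d = -2952
  729a + 81b + 9c + d = -4140
Solving the system yields a = -5, b = -6, c = -1, d = 0.
So p(t) = -5t^3 - 6t^2 - t.
Check: p(1) = -12. ✓

p(t) = -5t^3 - 6t^2 - t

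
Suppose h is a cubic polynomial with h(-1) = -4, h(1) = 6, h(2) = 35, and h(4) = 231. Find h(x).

h(x) = 3x^3 + 2x^2 + 2x - 1

Using the Lagrange interpolation formula with nodes -1, 1, 2, 4:
  L_0(x) = (x - 1)(x - 2)(x - 4) / -30
  L_1(x) = (x + 1)(x - 2)(x - 4) / 6
  L_2(x) = (x + 1)(x - 1)(x - 4) / -6
  L_3(x) = (x + 1)(x - 1)(x - 2) / 30
Then h(x) = -4·L_0(x) + 6·L_1(x) + 35·L_2(x) + 231·L_3(x).
Expanding and collecting terms gives h(x) = 3x³ + 2x² + 2x - 1.
Check: h(2) = 35. ✓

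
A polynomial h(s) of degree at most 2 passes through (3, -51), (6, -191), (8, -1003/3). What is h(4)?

Write h(s) = as^2 + bs + c. Substituting each data point gives a linear system:
  9a + 3b + c = -51
  36a + 6b + c = -191
  64a + 8b + c = -1003/3
Solving the system yields a = -5, b = -5/3, c = -1.
So h(s) = -5s^2 - (5/3)s - 1.
Then h(4) = -263/3.

-263/3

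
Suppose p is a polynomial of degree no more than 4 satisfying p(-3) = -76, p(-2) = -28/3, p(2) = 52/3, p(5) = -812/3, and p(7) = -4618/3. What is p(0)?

Write p(n) = an^4 + bn^3 + cn^2 + dn + e. Substituting each data point gives a linear system:
  81a - 27b + 9c - 3d + e = -76
  16a - 8b + 4c - 2d + e = -28/3
  16a + 8b + 4c + 2d + e = 52/3
  625a + 125b + 25c + 5d + e = -812/3
  2401a + 343b + 49c + 7d + e = -4618/3
Solving the system yields a = -1, b = 5/3, c = 6, d = 0, e = -4.
So p(n) = -n⁴ + (5/3)n³ + 6n² - 4.
Then p(0) = -4.

-4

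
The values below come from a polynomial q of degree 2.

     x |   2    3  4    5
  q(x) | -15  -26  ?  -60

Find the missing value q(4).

The 3 known points determine the degree-2 polynomial uniquely.
Write q(x) = ax^2 + bx + c. Substituting each data point gives a linear system:
  4a + 2b + c = -15
  9a + 3b + c = -26
  25a + 5b + c = -60
Solving the system yields a = -2, b = -1, c = -5.
So q(x) = -2x^2 - x - 5.
Then q(4) = -41.

-41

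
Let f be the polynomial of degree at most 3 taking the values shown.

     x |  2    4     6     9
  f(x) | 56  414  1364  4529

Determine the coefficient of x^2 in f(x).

Write f(x) = ax^3 + bx^2 + cx + d. Substituting each data point gives a linear system:
  8a + 4b + 2c + d = 56
  64a + 16b + 4c + d = 414
  216a + 36b + 6c + d = 1364
  729a + 81b + 9c + d = 4529
Solving the system yields a = 6, b = 2, c = -1, d = 2.
So f(x) = 6x³ + 2x² - x + 2.
The coefficient of x^2 is 2.

2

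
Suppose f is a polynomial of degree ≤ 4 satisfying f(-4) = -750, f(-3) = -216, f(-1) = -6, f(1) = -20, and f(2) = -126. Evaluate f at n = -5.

Write f(n) = an^4 + bn^3 + cn^2 + dn + e. Substituting each data point gives a linear system:
  256a - 64b + 16c - 4d + e = -750
  81a - 27b + 9c - 3d + e = -216
  a - b + c - d + e = -6
  a + b + c + d + e = -20
  16a + 8b + 4c + 2d + e = -126
Solving the system yields a = -4, b = -5, c = -3, d = -2, e = -6.
So f(n) = -4n^4 - 5n^3 - 3n^2 - 2n - 6.
Then f(-5) = -1946.

-1946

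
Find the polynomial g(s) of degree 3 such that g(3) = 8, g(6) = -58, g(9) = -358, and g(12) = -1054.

g(s) = -s^3 + 5s^2 - 4s + 2

Write g(s) = as^3 + bs^2 + cs + d. Substituting each data point gives a linear system:
  27a + 9b + 3c + d = 8
  216a + 36b + 6c + d = -58
  729a + 81b + 9c + d = -358
  1728a + 144b + 12c + d = -1054
Solving the system yields a = -1, b = 5, c = -4, d = 2.
So g(s) = -s^3 + 5s^2 - 4s + 2.
Check: g(12) = -1054. ✓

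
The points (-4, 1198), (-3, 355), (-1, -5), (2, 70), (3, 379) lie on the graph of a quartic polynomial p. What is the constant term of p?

-2

Write p(t) = at^4 + bt^3 + ct^2 + dt + e. Substituting each data point gives a linear system:
  256a - 64b + 16c - 4d + e = 1198
  81a - 27b + 9c - 3d + e = 355
  a - b + c - d + e = -5
  16a + 8b + 4c + 2d + e = 70
  81a + 27b + 9c + 3d + e = 379
Solving the system yields a = 5, b = 0, c = -4, d = 4, e = -2.
So p(t) = 5t^4 - 4t^2 + 4t - 2.
The constant term is -2.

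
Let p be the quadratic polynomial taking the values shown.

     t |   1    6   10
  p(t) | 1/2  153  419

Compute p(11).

Write p(t) = at^2 + bt + c. Substituting each data point gives a linear system:
  a + b + c = 1/2
  36a + 6b + c = 153
  100a + 10b + c = 419
Solving the system yields a = 4, b = 5/2, c = -6.
So p(t) = 4t^2 + (5/2)t - 6.
Then p(11) = 1011/2.

1011/2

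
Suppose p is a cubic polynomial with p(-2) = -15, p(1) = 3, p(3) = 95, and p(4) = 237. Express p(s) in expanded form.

p(s) = 4s^3 - 6s + 5

Write p(s) = as^3 + bs^2 + cs + d. Substituting each data point gives a linear system:
  -8a + 4b - 2c + d = -15
  a + b + c + d = 3
  27a + 9b + 3c + d = 95
  64a + 16b + 4c + d = 237
Solving the system yields a = 4, b = 0, c = -6, d = 5.
So p(s) = 4s^3 - 6s + 5.
Check: p(4) = 237. ✓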